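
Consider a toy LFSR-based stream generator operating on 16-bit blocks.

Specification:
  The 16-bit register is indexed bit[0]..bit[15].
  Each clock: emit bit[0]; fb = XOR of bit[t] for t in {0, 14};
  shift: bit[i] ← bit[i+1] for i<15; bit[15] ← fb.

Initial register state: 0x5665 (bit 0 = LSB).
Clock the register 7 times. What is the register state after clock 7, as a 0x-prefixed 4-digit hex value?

0x68AC

reg_0 = 0x5665
clock 1: out=1, reg = 0x2B32
clock 2: out=0, reg = 0x1599
clock 3: out=1, reg = 0x8ACC
clock 4: out=0, reg = 0x4566
clock 5: out=0, reg = 0xA2B3
clock 6: out=1, reg = 0xD159
clock 7: out=1, reg = 0x68AC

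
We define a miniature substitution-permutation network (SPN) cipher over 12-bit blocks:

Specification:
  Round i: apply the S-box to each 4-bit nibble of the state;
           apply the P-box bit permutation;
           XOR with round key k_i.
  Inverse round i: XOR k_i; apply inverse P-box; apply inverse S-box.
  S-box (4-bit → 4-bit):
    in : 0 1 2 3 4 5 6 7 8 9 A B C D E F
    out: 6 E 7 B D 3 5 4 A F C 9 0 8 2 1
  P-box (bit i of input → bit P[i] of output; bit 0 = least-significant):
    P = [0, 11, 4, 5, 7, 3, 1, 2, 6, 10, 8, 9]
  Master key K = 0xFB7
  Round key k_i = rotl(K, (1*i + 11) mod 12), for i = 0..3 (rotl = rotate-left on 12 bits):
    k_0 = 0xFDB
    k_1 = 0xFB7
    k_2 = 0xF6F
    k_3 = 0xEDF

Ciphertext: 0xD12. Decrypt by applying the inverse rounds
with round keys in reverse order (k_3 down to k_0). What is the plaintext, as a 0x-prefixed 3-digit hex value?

s_0 = ciphertext = 0xD12
s_1 = InvRound(s_0, k_3) = 0x43F
s_2 = InvRound(s_1, k_2) = 0x4C0
s_3 = InvRound(s_2, k_1) = 0x4A9
s_4 = InvRound(s_3, k_0) = 0x471

0x471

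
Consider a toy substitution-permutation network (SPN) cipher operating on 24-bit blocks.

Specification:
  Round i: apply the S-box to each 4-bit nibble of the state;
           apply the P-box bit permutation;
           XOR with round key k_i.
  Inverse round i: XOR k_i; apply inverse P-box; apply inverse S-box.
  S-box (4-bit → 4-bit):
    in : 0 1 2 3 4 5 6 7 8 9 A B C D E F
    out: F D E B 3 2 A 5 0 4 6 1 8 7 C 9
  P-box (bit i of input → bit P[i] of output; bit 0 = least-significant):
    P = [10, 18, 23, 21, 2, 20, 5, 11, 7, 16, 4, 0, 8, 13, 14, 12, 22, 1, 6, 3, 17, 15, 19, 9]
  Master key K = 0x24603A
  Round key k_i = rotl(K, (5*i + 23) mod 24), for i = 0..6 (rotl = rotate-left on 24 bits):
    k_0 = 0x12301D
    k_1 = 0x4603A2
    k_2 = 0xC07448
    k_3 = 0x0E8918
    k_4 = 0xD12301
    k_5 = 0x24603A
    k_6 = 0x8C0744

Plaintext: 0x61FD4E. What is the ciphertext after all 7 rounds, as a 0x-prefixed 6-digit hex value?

0xA70E0D

s_0 = plaintext = 0x61FD4E
s_1 = Round(s_0, k_0) = 0xE3A3C1
s_2 = Round(s_1, k_1) = 0xAF6D29
s_3 = Round(s_2, k_2) = 0x19CCF0
s_4 = Round(s_3, k_3) = 0xA0975D
s_5 = Round(s_4, k_4) = 0x0DE7DB
s_6 = Round(s_5, k_5) = 0x7EB6CC
s_7 = Round(s_6, k_6) = 0xA70E0D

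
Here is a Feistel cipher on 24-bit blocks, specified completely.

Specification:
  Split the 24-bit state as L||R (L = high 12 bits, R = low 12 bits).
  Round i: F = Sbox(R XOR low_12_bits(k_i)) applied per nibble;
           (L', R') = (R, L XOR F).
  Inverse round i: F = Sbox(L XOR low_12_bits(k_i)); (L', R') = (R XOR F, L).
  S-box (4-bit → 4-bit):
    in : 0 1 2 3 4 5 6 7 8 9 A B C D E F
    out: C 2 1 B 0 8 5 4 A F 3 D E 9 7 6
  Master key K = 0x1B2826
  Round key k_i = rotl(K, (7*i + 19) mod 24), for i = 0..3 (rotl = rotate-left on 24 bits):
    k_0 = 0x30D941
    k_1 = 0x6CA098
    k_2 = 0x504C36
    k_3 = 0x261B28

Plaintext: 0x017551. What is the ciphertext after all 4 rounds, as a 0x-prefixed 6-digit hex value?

0x9B5393

s_0 = plaintext = 0x017551
s_1 = Round(s_0, k_0) = 0x551E3B
s_2 = Round(s_1, k_1) = 0xE3B26A
s_3 = Round(s_2, k_2) = 0x26A9B5
s_4 = Round(s_3, k_3) = 0x9B5393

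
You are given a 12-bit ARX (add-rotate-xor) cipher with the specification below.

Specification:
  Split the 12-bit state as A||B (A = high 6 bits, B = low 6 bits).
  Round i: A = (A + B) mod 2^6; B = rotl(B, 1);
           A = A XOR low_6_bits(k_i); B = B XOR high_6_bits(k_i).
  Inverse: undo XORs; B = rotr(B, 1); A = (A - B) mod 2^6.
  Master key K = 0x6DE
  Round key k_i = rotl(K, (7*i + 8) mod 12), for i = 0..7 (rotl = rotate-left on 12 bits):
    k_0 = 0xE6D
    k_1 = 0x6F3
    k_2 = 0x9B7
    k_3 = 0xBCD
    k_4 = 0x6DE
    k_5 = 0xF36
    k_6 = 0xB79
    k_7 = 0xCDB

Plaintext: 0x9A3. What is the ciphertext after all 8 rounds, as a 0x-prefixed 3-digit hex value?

s_0 = plaintext = 0x9A3
s_1 = Round(s_0, k_0) = 0x93E
s_2 = Round(s_1, k_1) = 0x466
s_3 = Round(s_2, k_2) = 0x02B
s_4 = Round(s_3, k_3) = 0x9B8
s_5 = Round(s_4, k_4) = 0x02A
s_6 = Round(s_5, k_5) = 0x729
s_7 = Round(s_6, k_6) = 0xF3E
s_8 = Round(s_7, k_7) = 0x84E

0x84E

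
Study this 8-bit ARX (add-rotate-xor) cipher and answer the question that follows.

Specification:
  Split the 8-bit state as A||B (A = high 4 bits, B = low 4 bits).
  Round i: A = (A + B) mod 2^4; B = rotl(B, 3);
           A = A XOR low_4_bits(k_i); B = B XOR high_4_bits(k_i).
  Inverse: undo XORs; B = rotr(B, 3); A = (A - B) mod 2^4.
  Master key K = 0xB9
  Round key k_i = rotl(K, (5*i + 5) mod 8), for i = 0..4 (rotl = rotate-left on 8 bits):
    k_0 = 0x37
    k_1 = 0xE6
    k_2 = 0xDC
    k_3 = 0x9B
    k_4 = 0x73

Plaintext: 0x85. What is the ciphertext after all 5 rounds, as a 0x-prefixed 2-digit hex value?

0x88

s_0 = plaintext = 0x85
s_1 = Round(s_0, k_0) = 0xA9
s_2 = Round(s_1, k_1) = 0x52
s_3 = Round(s_2, k_2) = 0xBC
s_4 = Round(s_3, k_3) = 0xCF
s_5 = Round(s_4, k_4) = 0x88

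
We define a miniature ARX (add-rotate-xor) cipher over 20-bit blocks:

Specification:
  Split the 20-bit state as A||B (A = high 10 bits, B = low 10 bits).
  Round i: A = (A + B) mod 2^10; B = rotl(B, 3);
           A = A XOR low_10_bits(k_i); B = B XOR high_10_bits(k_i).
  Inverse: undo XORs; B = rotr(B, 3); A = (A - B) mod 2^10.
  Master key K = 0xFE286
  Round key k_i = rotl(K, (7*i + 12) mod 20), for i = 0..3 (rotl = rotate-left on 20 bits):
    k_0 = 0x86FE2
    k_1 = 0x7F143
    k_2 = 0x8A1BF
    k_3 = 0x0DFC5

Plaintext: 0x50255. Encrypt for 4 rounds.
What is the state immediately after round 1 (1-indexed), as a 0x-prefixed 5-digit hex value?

0x1DCB7

s_0 = plaintext = 0x50255
s_1 = Round(s_0, k_0) = 0x1DCB7
s_2 = Round(s_1, k_1) = 0x1B445
s_3 = Round(s_2, k_2) = 0x43400
s_4 = Round(s_3, k_3) = 0xB2037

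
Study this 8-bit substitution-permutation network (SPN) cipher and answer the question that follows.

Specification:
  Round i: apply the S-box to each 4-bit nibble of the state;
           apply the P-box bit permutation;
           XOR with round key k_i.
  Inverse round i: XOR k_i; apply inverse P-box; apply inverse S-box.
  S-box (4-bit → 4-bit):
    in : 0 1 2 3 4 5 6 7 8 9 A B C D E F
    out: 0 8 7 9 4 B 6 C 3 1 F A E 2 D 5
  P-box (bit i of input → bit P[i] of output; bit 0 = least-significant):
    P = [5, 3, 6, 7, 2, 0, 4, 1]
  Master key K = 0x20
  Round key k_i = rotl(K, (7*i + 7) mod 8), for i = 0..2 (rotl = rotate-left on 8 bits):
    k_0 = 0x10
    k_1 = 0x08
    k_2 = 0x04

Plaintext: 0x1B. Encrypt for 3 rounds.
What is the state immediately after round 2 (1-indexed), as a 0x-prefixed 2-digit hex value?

s_0 = plaintext = 0x1B
s_1 = Round(s_0, k_0) = 0x9A
s_2 = Round(s_1, k_1) = 0xE4
s_3 = Round(s_2, k_2) = 0x52

0xE4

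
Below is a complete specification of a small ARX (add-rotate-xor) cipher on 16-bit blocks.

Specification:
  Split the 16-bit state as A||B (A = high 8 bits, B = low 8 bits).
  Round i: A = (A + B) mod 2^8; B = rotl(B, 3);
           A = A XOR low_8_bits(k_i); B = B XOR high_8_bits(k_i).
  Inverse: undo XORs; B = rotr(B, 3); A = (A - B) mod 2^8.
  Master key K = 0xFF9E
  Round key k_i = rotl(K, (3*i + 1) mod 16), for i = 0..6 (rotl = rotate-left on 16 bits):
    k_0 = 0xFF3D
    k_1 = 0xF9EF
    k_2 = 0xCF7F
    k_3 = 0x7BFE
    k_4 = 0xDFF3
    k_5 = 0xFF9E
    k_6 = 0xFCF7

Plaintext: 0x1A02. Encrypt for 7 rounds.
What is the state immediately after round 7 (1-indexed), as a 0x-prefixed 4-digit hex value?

0x07BD

s_0 = plaintext = 0x1A02
s_1 = Round(s_0, k_0) = 0x21EF
s_2 = Round(s_1, k_1) = 0xFF86
s_3 = Round(s_2, k_2) = 0xFAFB
s_4 = Round(s_3, k_3) = 0x0BA4
s_5 = Round(s_4, k_4) = 0x5CFA
s_6 = Round(s_5, k_5) = 0xC828
s_7 = Round(s_6, k_6) = 0x07BD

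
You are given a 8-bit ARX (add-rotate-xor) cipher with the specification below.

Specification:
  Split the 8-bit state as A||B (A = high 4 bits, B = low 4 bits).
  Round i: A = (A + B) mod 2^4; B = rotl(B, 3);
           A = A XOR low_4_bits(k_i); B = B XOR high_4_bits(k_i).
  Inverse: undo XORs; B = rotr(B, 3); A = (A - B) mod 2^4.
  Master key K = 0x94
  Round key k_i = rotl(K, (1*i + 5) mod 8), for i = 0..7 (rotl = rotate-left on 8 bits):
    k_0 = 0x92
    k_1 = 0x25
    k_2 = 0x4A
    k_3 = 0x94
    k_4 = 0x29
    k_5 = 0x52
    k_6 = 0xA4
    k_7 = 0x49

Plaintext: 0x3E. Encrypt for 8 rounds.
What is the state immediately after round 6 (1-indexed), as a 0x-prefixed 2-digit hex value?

0xDF

s_0 = plaintext = 0x3E
s_1 = Round(s_0, k_0) = 0x3E
s_2 = Round(s_1, k_1) = 0x45
s_3 = Round(s_2, k_2) = 0x3E
s_4 = Round(s_3, k_3) = 0x5E
s_5 = Round(s_4, k_4) = 0xA5
s_6 = Round(s_5, k_5) = 0xDF
s_7 = Round(s_6, k_6) = 0x85
s_8 = Round(s_7, k_7) = 0x4E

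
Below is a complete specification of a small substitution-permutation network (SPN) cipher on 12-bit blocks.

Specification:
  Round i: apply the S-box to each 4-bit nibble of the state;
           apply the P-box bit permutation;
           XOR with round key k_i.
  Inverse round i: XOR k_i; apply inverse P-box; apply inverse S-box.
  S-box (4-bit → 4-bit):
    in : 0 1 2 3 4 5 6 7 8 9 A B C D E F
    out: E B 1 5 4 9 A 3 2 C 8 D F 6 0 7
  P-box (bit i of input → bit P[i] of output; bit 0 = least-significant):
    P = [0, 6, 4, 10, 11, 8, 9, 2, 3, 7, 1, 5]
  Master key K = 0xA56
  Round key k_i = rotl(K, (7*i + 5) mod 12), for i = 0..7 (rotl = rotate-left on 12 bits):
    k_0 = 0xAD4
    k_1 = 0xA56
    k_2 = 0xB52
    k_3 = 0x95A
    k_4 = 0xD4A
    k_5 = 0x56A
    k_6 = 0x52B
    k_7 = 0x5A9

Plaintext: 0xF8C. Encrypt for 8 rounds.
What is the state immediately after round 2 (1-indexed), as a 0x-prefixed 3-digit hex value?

0x989

s_0 = plaintext = 0xF8C
s_1 = Round(s_0, k_0) = 0xF0F
s_2 = Round(s_1, k_1) = 0x989
s_3 = Round(s_2, k_2) = 0xE60
s_4 = Round(s_3, k_3) = 0xC0E
s_5 = Round(s_4, k_4) = 0xEE4
s_6 = Round(s_5, k_5) = 0x57A
s_7 = Round(s_6, k_6) = 0x803
s_8 = Round(s_7, k_7) = 0x63C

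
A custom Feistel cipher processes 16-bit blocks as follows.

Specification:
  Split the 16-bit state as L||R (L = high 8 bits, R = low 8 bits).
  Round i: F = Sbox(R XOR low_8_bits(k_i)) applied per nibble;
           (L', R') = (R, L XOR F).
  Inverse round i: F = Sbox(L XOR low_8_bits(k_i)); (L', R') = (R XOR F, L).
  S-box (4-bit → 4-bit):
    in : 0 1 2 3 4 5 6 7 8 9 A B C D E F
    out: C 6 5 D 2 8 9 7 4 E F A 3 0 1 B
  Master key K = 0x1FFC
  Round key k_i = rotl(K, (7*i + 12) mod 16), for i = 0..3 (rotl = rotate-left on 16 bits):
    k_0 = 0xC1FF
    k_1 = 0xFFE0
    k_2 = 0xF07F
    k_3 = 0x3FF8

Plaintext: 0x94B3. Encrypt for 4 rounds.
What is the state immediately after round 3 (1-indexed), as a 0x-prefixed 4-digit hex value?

0x349D

s_0 = plaintext = 0x94B3
s_1 = Round(s_0, k_0) = 0xB3B7
s_2 = Round(s_1, k_1) = 0xB734
s_3 = Round(s_2, k_2) = 0x349D
s_4 = Round(s_3, k_3) = 0x9DAC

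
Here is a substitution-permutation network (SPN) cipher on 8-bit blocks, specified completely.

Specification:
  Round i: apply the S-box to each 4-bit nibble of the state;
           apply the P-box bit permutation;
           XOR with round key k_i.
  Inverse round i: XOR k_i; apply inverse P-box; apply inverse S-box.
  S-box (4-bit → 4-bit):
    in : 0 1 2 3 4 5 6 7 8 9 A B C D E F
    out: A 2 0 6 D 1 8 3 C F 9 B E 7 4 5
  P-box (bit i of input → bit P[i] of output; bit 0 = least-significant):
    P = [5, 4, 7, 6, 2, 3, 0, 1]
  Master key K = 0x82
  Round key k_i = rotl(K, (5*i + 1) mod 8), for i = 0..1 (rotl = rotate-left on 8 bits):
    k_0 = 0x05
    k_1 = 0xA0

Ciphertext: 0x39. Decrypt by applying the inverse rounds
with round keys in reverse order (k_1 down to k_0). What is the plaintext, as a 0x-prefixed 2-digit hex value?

s_0 = ciphertext = 0x39
s_1 = InvRound(s_0, k_1) = 0x33
s_2 = InvRound(s_1, k_0) = 0xA7

0xA7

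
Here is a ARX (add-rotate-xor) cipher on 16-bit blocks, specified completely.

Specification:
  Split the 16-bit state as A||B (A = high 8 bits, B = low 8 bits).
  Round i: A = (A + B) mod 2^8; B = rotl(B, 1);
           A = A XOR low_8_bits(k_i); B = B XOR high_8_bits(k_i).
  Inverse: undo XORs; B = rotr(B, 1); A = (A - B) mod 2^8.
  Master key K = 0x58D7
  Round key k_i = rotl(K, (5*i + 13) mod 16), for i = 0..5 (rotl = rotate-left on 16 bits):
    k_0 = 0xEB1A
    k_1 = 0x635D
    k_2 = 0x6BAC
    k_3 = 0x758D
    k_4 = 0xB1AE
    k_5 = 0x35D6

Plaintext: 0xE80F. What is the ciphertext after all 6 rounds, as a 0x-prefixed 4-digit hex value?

s_0 = plaintext = 0xE80F
s_1 = Round(s_0, k_0) = 0xEDF5
s_2 = Round(s_1, k_1) = 0xBF88
s_3 = Round(s_2, k_2) = 0xEB7A
s_4 = Round(s_3, k_3) = 0xE881
s_5 = Round(s_4, k_4) = 0xC7B2
s_6 = Round(s_5, k_5) = 0xAF50

0xAF50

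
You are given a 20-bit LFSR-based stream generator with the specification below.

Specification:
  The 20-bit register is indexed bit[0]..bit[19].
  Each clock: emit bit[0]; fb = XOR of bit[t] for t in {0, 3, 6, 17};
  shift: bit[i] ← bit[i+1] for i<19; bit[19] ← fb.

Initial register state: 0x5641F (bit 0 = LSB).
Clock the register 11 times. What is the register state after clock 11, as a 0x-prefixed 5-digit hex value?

reg_0 = 0x5641F
clock 1: out=1, reg = 0x2B20F
clock 2: out=1, reg = 0x95907
clock 3: out=1, reg = 0xCAC83
clock 4: out=1, reg = 0xE5641
clock 5: out=1, reg = 0xF2B20
clock 6: out=0, reg = 0xF9590
clock 7: out=0, reg = 0xFCAC8
clock 8: out=0, reg = 0xFE564
clock 9: out=0, reg = 0x7F2B2
clock 10: out=0, reg = 0xBF959
clock 11: out=1, reg = 0x5FCAC

0x5FCAC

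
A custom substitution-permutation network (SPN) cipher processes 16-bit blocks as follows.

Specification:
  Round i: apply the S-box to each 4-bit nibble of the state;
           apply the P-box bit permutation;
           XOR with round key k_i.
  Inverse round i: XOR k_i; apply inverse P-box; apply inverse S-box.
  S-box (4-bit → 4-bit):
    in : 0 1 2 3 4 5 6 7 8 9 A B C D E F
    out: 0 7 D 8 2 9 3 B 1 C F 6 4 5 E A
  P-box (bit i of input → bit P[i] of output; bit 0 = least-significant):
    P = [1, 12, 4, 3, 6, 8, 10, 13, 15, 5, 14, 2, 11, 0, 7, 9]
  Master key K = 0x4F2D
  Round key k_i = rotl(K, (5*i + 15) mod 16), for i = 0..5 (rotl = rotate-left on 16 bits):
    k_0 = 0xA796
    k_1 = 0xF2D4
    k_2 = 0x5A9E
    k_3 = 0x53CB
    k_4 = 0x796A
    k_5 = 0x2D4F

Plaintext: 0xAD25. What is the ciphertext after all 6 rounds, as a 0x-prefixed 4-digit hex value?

0x62B2

s_0 = plaintext = 0xAD25
s_1 = Round(s_0, k_0) = 0x495D
s_2 = Round(s_1, k_1) = 0x9283
s_3 = Round(s_2, k_2) = 0x9852
s_4 = Round(s_3, k_3) = 0xF111
s_5 = Round(s_4, k_4) = 0xAE19
s_6 = Round(s_5, k_5) = 0x62B2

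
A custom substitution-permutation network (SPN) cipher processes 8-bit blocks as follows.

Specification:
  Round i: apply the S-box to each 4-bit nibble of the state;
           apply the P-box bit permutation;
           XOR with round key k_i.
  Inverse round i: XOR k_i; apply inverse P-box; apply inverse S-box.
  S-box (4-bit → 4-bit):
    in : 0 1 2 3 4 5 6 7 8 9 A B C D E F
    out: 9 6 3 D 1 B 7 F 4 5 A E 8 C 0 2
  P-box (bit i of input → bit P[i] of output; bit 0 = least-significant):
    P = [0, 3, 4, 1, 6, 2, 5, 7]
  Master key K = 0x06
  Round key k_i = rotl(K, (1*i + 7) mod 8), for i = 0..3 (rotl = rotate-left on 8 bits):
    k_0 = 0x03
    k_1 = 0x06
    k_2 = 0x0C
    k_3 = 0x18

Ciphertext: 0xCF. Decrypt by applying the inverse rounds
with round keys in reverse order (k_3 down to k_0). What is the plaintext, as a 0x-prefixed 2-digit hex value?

s_0 = ciphertext = 0xCF
s_1 = InvRound(s_0, k_3) = 0x53
s_2 = InvRound(s_1, k_2) = 0x27
s_3 = InvRound(s_2, k_1) = 0x84
s_4 = InvRound(s_3, k_0) = 0xA0

0xA0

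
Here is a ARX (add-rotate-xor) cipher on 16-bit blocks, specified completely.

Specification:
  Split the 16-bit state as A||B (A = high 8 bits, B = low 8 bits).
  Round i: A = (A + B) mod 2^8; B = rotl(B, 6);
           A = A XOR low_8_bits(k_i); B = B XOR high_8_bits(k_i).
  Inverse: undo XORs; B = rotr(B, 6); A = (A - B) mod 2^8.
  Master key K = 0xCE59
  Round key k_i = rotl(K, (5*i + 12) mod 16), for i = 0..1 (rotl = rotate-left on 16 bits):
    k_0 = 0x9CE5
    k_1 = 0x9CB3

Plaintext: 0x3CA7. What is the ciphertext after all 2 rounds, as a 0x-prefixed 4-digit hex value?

0xC8C1

s_0 = plaintext = 0x3CA7
s_1 = Round(s_0, k_0) = 0x0675
s_2 = Round(s_1, k_1) = 0xC8C1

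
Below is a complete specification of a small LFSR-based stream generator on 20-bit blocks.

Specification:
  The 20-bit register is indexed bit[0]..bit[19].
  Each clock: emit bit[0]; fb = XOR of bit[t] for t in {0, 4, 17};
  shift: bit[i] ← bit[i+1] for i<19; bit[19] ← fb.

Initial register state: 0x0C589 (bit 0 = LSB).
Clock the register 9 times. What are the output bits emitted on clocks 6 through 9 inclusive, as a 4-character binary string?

0011

reg_0 = 0x0C589
clock 1: out=1, reg = 0x862C4
clock 2: out=0, reg = 0x43162
clock 3: out=0, reg = 0x218B1
clock 4: out=1, reg = 0x90C58
clock 5: out=0, reg = 0xC862C
clock 6: out=0, reg = 0x64316
clock 7: out=0, reg = 0x3218B
clock 8: out=1, reg = 0x190C5
clock 9: out=1, reg = 0x8C862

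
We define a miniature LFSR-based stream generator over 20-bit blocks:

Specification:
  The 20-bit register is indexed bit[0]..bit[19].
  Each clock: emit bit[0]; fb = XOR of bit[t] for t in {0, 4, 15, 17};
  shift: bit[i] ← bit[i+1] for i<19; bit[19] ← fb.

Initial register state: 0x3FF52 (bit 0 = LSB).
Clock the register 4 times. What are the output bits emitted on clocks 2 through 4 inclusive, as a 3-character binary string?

reg_0 = 0x3FF52
clock 1: out=0, reg = 0x9FFA9
clock 2: out=1, reg = 0x4FFD4
clock 3: out=0, reg = 0x27FEA
clock 4: out=0, reg = 0x93FF5

100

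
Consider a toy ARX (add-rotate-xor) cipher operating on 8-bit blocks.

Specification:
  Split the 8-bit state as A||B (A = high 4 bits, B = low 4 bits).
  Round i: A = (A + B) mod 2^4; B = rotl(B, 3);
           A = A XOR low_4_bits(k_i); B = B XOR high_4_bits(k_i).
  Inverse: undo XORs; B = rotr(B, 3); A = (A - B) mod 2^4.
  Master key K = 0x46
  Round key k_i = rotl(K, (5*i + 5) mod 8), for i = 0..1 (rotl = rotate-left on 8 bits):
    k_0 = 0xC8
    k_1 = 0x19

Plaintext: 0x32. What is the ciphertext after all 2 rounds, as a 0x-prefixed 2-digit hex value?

s_0 = plaintext = 0x32
s_1 = Round(s_0, k_0) = 0xDD
s_2 = Round(s_1, k_1) = 0x3F

0x3F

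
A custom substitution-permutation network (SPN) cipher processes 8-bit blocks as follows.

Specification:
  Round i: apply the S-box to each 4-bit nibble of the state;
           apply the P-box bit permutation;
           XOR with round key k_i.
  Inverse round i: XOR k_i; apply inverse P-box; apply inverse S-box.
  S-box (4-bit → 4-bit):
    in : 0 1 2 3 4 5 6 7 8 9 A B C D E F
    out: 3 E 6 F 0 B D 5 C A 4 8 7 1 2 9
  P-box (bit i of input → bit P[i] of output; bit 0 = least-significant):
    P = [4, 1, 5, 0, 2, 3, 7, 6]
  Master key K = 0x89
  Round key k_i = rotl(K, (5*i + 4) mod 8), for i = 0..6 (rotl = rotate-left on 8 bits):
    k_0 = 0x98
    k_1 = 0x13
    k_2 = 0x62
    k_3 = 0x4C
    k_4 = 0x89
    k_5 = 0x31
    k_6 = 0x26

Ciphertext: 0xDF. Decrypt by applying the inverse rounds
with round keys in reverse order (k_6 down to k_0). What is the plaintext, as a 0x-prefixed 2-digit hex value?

0x96

s_0 = ciphertext = 0xDF
s_1 = InvRound(s_0, k_6) = 0x16
s_2 = InvRound(s_1, k_5) = 0xD1
s_3 = InvRound(s_2, k_4) = 0x9D
s_4 = InvRound(s_3, k_3) = 0x8F
s_5 = InvRound(s_4, k_2) = 0x38
s_6 = InvRound(s_5, k_1) = 0xE1
s_7 = InvRound(s_6, k_0) = 0x96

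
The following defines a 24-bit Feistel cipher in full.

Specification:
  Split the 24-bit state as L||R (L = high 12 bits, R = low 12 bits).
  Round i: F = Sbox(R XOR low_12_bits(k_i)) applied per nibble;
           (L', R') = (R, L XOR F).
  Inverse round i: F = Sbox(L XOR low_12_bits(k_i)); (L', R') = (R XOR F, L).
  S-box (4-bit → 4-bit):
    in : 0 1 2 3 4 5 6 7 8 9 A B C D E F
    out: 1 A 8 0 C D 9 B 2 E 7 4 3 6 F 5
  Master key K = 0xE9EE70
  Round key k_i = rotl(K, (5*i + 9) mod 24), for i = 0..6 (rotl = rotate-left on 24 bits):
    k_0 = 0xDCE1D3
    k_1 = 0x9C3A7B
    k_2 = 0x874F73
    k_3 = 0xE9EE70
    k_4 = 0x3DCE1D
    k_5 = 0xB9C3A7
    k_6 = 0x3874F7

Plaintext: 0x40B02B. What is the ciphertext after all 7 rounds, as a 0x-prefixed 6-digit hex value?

s_0 = plaintext = 0x40B02B
s_1 = Round(s_0, k_0) = 0x02BE59
s_2 = Round(s_1, k_1) = 0xE59CA3
s_3 = Round(s_2, k_2) = 0xCA3E38
s_4 = Round(s_3, k_3) = 0xE38D61
s_5 = Round(s_4, k_4) = 0xD61E8B
s_6 = Round(s_5, k_5) = 0xE8BBE2
s_7 = Round(s_6, k_6) = 0xBE2B26

0xBE2B26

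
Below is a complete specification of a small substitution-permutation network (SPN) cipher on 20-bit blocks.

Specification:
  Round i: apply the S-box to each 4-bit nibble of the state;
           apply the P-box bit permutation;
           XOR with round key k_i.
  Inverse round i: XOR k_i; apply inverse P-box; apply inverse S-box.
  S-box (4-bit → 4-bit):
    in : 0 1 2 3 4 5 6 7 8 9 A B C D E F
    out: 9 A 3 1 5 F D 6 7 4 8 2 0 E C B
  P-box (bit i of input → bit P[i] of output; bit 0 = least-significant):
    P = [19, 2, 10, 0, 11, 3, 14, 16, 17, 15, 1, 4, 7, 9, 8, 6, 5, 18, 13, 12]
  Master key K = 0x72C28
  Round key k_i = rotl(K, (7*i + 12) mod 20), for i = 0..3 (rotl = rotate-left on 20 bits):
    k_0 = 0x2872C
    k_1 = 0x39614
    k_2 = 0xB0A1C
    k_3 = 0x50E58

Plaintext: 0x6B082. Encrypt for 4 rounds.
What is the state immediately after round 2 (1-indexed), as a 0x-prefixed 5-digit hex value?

s_0 = plaintext = 0x6B082
s_1 = Round(s_0, k_0) = 0x8FD10
s_2 = Round(s_1, k_1) = 0xE34EF
s_3 = Round(s_2, k_2) = 0x07A9B
s_4 = Round(s_3, k_3) = 0x55D6C

0xE34EF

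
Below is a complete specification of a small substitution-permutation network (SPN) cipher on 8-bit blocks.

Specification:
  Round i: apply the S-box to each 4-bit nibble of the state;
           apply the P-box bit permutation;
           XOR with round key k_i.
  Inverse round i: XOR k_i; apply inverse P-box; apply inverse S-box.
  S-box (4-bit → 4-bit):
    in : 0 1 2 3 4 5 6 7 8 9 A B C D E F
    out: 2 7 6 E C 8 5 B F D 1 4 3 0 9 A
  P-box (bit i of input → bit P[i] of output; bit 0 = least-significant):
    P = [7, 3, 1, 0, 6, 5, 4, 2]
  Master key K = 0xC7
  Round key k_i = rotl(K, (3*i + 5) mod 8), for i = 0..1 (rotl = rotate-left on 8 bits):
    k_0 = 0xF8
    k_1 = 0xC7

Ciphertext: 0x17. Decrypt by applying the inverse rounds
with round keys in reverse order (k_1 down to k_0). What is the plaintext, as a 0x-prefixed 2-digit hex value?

s_0 = ciphertext = 0x17
s_1 = InvRound(s_0, k_1) = 0x6A
s_2 = InvRound(s_1, k_0) = 0xB6

0xB6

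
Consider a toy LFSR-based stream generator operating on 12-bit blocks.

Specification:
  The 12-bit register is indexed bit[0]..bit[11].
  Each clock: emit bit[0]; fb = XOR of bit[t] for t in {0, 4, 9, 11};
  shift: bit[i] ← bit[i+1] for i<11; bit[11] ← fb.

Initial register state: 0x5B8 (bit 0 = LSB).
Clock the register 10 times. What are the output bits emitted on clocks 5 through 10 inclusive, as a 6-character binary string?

110110

reg_0 = 0x5B8
clock 1: out=0, reg = 0xADC
clock 2: out=0, reg = 0xD6E
clock 3: out=0, reg = 0xEB7
clock 4: out=1, reg = 0x75B
clock 5: out=1, reg = 0xBAD
clock 6: out=1, reg = 0xDD6
clock 7: out=0, reg = 0x6EB
clock 8: out=1, reg = 0x375
clock 9: out=1, reg = 0x9BA
clock 10: out=0, reg = 0x4DD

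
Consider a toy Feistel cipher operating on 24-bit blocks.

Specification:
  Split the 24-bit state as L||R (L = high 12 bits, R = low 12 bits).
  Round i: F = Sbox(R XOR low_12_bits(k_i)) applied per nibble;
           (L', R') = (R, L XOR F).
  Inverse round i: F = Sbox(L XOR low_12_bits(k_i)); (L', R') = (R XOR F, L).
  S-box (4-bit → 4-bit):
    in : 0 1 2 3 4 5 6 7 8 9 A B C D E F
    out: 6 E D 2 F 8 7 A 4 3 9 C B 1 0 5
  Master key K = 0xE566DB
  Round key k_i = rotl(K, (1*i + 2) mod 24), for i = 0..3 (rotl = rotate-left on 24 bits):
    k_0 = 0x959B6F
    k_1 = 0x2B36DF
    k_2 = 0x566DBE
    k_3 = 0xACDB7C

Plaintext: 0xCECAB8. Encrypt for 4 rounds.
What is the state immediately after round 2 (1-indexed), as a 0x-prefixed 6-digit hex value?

0x2F656B

s_0 = plaintext = 0xCECAB8
s_1 = Round(s_0, k_0) = 0xAB82F6
s_2 = Round(s_1, k_1) = 0x2F656B
s_3 = Round(s_2, k_2) = 0x56B6EE
s_4 = Round(s_3, k_3) = 0x6EE456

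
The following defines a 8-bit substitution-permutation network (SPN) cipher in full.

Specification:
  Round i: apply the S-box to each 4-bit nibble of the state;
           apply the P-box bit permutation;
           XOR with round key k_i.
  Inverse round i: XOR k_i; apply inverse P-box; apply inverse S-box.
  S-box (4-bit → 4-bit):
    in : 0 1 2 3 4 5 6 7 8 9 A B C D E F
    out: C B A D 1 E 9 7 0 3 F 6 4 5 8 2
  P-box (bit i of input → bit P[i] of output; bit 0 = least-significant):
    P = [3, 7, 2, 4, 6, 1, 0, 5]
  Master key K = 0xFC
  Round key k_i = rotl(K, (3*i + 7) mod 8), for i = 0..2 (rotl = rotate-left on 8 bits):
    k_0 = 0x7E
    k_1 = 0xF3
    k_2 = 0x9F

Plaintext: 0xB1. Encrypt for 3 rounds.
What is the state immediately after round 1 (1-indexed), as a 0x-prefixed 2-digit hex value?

0xE5

s_0 = plaintext = 0xB1
s_1 = Round(s_0, k_0) = 0xE5
s_2 = Round(s_1, k_1) = 0x47
s_3 = Round(s_2, k_2) = 0x53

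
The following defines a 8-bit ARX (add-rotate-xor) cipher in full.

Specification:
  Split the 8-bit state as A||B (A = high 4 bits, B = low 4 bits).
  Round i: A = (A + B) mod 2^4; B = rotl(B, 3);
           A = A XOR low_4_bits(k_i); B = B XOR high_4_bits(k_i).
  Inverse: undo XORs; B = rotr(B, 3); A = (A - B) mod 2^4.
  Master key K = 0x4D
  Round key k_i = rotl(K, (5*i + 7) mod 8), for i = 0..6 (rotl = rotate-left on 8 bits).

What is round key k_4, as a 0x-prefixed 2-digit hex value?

K = 0x4D
k_0 = rotl(K, (5*0+7) mod 8) = rotl(K, 7) = 0xA6
k_1 = rotl(K, (5*1+7) mod 8) = rotl(K, 4) = 0xD4
k_2 = rotl(K, (5*2+7) mod 8) = rotl(K, 1) = 0x9A
k_3 = rotl(K, (5*3+7) mod 8) = rotl(K, 6) = 0x53
k_4 = rotl(K, (5*4+7) mod 8) = rotl(K, 3) = 0x6A

0x6A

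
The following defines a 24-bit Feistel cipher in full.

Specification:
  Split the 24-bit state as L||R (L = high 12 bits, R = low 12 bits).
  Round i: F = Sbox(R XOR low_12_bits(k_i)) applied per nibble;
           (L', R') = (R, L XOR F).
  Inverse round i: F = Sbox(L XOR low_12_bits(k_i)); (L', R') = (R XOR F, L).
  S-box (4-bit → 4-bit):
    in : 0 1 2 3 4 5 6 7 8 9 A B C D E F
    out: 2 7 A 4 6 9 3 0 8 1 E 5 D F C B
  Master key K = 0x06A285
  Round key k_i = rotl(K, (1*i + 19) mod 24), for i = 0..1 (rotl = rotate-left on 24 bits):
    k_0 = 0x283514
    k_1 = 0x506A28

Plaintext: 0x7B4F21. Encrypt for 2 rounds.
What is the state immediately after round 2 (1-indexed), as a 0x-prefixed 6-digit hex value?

s_0 = plaintext = 0x7B4F21
s_1 = Round(s_0, k_0) = 0xF219FD
s_2 = Round(s_1, k_1) = 0x9FDBD8

0x9FDBD8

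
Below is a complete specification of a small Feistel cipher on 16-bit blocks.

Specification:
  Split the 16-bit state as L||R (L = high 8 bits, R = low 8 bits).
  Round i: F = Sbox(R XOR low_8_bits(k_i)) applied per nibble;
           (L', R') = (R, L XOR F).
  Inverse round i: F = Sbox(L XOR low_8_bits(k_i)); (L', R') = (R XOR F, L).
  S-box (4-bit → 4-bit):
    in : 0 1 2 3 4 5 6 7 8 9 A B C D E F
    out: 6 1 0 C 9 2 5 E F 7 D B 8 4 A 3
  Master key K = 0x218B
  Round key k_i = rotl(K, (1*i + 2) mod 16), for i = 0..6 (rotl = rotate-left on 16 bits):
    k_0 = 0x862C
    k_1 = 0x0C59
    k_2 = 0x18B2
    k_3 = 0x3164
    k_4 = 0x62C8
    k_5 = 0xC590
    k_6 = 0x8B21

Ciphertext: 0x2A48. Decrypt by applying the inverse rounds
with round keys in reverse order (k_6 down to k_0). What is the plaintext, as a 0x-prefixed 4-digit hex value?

0xC477

s_0 = ciphertext = 0x2A48
s_1 = InvRound(s_0, k_6) = 0x232A
s_2 = InvRound(s_1, k_5) = 0x9623
s_3 = InvRound(s_2, k_4) = 0x0996
s_4 = InvRound(s_3, k_3) = 0xC209
s_5 = InvRound(s_4, k_2) = 0xEFC2
s_6 = InvRound(s_5, k_1) = 0x77EF
s_7 = InvRound(s_6, k_0) = 0xC477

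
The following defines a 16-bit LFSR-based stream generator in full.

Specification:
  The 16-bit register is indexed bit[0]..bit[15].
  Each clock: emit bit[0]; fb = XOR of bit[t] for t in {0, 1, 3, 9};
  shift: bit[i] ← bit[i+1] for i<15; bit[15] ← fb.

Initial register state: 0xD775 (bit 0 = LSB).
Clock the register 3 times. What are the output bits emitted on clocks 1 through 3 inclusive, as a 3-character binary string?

reg_0 = 0xD775
clock 1: out=1, reg = 0x6BBA
clock 2: out=0, reg = 0xB5DD
clock 3: out=1, reg = 0x5AEE

101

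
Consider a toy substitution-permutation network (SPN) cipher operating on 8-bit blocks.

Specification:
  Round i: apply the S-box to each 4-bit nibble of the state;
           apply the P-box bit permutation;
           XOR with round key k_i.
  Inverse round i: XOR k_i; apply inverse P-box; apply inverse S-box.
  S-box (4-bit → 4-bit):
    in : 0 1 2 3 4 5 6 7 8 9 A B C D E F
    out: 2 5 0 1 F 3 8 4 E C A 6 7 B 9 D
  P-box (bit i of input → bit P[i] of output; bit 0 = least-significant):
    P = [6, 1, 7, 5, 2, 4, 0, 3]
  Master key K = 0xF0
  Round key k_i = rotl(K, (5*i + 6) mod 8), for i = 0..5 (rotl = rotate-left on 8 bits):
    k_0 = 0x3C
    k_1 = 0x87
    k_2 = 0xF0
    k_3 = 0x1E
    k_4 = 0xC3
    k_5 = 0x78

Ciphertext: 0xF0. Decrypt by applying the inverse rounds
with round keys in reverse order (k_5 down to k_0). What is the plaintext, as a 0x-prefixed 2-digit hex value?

0x63

s_0 = ciphertext = 0xF0
s_1 = InvRound(s_0, k_5) = 0x67
s_2 = InvRound(s_1, k_4) = 0x39
s_3 = InvRound(s_2, k_3) = 0x1A
s_4 = InvRound(s_3, k_2) = 0x64
s_5 = InvRound(s_4, k_1) = 0x74
s_6 = InvRound(s_5, k_0) = 0x63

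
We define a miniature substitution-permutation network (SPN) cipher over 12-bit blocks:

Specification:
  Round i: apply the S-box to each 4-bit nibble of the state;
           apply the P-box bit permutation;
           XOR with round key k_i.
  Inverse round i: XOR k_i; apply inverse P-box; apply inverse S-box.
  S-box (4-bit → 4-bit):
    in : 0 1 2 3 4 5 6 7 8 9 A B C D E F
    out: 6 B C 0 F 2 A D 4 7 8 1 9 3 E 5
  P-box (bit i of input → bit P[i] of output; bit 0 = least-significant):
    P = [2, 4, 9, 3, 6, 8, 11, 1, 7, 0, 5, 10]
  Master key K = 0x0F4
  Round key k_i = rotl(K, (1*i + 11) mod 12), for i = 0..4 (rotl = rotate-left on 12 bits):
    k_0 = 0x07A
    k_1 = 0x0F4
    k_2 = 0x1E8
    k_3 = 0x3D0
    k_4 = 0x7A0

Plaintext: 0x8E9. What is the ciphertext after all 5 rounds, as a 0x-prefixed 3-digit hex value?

0x885

s_0 = plaintext = 0x8E9
s_1 = Round(s_0, k_0) = 0xB4C
s_2 = Round(s_1, k_1) = 0x93A
s_3 = Round(s_2, k_2) = 0x141
s_4 = Round(s_3, k_3) = 0xE0F
s_5 = Round(s_4, k_4) = 0x885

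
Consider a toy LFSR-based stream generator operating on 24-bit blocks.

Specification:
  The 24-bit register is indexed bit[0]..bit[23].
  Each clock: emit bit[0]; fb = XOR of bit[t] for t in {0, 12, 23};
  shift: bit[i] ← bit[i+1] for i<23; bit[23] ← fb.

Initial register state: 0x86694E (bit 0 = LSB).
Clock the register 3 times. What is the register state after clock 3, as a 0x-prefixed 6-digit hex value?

reg_0 = 0x86694E
clock 1: out=0, reg = 0xC334A7
clock 2: out=1, reg = 0xE19A53
clock 3: out=1, reg = 0xF0CD29

0xF0CD29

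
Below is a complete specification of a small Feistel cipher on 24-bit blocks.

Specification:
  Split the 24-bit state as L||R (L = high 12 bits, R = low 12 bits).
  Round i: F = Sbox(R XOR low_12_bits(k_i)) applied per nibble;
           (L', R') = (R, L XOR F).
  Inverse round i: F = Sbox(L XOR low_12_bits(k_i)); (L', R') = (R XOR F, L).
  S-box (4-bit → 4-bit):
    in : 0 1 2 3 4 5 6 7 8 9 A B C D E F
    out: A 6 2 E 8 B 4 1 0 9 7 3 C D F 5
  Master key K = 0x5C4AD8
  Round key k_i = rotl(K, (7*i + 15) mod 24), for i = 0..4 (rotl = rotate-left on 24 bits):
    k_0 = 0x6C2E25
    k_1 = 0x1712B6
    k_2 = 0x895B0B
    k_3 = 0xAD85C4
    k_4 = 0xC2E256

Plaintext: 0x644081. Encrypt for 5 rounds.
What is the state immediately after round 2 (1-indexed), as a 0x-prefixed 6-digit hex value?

0x93C386

s_0 = plaintext = 0x644081
s_1 = Round(s_0, k_0) = 0x08193C
s_2 = Round(s_1, k_1) = 0x93C386
s_3 = Round(s_2, k_2) = 0x386931
s_4 = Round(s_3, k_3) = 0x931FDD
s_5 = Round(s_4, k_4) = 0xFDD432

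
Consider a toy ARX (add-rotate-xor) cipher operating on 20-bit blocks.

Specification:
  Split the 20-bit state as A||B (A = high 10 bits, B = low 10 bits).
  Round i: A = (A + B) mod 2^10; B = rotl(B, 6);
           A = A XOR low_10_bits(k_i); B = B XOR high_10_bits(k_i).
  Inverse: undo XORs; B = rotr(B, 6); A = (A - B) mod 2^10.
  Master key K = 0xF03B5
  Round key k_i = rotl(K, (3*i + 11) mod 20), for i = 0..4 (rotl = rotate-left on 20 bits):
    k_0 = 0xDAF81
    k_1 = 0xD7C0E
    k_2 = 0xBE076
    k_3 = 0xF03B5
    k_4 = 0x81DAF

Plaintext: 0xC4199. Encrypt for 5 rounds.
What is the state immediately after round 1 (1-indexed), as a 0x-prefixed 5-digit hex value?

0xCA132

s_0 = plaintext = 0xC4199
s_1 = Round(s_0, k_0) = 0xCA132
s_2 = Round(s_1, k_1) = 0x153CC
s_3 = Round(s_2, k_2) = 0x159C4
s_4 = Round(s_3, k_3) = 0x6BEDC
s_5 = Round(s_4, k_4) = 0x4912A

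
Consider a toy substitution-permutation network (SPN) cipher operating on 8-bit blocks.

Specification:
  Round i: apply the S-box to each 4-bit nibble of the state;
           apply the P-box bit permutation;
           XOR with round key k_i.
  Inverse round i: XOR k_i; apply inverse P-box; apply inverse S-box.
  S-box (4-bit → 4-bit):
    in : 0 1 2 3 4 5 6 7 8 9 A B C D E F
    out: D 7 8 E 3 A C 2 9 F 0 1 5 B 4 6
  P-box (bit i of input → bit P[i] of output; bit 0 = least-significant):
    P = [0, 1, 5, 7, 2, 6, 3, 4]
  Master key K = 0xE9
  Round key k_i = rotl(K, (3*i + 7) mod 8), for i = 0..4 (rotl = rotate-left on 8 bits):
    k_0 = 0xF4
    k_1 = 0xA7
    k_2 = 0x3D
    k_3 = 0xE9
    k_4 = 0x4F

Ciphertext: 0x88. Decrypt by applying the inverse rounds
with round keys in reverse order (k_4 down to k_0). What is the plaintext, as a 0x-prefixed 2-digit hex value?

0xA4

s_0 = ciphertext = 0x88
s_1 = InvRound(s_0, k_4) = 0x4D
s_2 = InvRound(s_1, k_3) = 0xB6
s_3 = InvRound(s_2, k_2) = 0xED
s_4 = InvRound(s_3, k_1) = 0xF7
s_5 = InvRound(s_4, k_0) = 0xA4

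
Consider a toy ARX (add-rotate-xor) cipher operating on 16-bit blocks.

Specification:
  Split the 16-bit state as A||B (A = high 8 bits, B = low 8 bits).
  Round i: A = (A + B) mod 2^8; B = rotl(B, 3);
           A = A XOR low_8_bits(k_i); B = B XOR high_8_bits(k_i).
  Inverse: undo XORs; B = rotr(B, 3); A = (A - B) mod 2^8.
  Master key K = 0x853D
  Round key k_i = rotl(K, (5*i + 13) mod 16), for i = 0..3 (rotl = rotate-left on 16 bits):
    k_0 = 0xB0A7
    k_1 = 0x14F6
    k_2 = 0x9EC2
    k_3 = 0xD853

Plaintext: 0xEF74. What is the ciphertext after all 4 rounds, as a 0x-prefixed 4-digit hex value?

s_0 = plaintext = 0xEF74
s_1 = Round(s_0, k_0) = 0xC413
s_2 = Round(s_1, k_1) = 0x218C
s_3 = Round(s_2, k_2) = 0x6FFA
s_4 = Round(s_3, k_3) = 0x3A0F

0x3A0F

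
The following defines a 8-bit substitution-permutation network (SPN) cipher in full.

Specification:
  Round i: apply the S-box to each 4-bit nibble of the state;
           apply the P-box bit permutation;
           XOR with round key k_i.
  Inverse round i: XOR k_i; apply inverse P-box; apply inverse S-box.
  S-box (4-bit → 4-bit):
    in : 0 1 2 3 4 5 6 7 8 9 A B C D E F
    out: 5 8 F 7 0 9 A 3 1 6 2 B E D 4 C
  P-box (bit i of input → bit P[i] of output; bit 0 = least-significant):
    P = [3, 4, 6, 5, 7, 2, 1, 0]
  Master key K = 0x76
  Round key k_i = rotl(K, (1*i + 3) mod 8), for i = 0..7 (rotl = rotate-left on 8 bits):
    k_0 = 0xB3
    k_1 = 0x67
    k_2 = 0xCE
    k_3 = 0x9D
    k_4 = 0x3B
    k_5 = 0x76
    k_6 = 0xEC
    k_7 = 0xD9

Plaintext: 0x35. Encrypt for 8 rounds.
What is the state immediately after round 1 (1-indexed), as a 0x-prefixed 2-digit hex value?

0x1D

s_0 = plaintext = 0x35
s_1 = Round(s_0, k_0) = 0x1D
s_2 = Round(s_1, k_1) = 0x0E
s_3 = Round(s_2, k_2) = 0x0C
s_4 = Round(s_3, k_3) = 0x6F
s_5 = Round(s_4, k_4) = 0x5E
s_6 = Round(s_5, k_5) = 0xB7
s_7 = Round(s_6, k_6) = 0x71
s_8 = Round(s_7, k_7) = 0x7D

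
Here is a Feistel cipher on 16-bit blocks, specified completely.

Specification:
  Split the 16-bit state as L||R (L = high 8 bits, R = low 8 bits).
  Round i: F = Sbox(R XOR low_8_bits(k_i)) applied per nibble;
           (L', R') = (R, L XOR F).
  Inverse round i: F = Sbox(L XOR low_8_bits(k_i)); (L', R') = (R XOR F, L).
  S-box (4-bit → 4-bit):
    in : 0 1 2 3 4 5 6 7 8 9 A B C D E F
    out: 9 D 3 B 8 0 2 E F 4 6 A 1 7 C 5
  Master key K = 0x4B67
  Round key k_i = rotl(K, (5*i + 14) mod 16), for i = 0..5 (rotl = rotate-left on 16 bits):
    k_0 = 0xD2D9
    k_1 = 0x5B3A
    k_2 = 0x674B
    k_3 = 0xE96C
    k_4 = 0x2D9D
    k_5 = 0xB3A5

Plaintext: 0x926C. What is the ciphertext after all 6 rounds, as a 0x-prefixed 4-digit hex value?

s_0 = plaintext = 0x926C
s_1 = Round(s_0, k_0) = 0x6C32
s_2 = Round(s_1, k_1) = 0x32F3
s_3 = Round(s_2, k_2) = 0xF39D
s_4 = Round(s_3, k_3) = 0x9DAE
s_5 = Round(s_4, k_4) = 0xAE26
s_6 = Round(s_5, k_5) = 0x2655

0x2655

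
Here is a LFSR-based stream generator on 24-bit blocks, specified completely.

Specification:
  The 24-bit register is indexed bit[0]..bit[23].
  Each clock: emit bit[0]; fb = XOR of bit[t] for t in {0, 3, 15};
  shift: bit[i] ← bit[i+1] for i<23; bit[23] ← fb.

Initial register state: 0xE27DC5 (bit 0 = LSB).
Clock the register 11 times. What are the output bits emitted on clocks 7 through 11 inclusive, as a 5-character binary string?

11101

reg_0 = 0xE27DC5
clock 1: out=1, reg = 0xF13EE2
clock 2: out=0, reg = 0x789F71
clock 3: out=1, reg = 0x3C4FB8
clock 4: out=0, reg = 0x9E27DC
clock 5: out=0, reg = 0xCF13EE
clock 6: out=0, reg = 0xE789F7
clock 7: out=1, reg = 0x73C4FB
clock 8: out=1, reg = 0xB9E27D
clock 9: out=1, reg = 0xDCF13E
clock 10: out=0, reg = 0x6E789F
clock 11: out=1, reg = 0x373C4F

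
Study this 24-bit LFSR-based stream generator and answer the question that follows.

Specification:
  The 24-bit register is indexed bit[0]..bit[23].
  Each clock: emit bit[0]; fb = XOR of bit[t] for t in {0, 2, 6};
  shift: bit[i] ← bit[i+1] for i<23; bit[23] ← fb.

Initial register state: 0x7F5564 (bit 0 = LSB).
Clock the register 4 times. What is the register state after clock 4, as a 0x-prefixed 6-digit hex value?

reg_0 = 0x7F5564
clock 1: out=0, reg = 0x3FAAB2
clock 2: out=0, reg = 0x1FD559
clock 3: out=1, reg = 0x0FEAAC
clock 4: out=0, reg = 0x87F556

0x87F556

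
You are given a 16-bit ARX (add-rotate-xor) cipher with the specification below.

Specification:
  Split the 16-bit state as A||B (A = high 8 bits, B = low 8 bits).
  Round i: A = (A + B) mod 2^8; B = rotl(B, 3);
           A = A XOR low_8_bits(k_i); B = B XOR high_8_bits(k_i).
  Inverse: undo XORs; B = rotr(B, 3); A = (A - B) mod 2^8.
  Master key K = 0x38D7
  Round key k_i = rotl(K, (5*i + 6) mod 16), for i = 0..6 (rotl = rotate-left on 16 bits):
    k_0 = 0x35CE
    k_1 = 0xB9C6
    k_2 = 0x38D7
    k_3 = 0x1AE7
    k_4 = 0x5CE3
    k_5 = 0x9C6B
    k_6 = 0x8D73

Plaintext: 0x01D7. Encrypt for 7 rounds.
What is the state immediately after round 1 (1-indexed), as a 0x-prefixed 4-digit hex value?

0x168B

s_0 = plaintext = 0x01D7
s_1 = Round(s_0, k_0) = 0x168B
s_2 = Round(s_1, k_1) = 0x67E5
s_3 = Round(s_2, k_2) = 0x9B17
s_4 = Round(s_3, k_3) = 0x55A2
s_5 = Round(s_4, k_4) = 0x1449
s_6 = Round(s_5, k_5) = 0x36D6
s_7 = Round(s_6, k_6) = 0x7F3B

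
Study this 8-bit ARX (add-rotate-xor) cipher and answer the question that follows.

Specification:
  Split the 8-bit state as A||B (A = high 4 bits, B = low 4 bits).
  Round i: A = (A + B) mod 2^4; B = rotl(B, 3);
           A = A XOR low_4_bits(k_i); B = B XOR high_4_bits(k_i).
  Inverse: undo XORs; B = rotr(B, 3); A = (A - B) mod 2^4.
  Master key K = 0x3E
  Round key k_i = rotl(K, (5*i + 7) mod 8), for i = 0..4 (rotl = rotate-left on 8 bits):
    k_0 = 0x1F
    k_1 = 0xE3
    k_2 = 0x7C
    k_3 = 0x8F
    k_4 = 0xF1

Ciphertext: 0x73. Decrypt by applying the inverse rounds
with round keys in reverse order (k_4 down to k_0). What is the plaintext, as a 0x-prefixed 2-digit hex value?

s_0 = ciphertext = 0x73
s_1 = InvRound(s_0, k_4) = 0xD9
s_2 = InvRound(s_1, k_3) = 0x02
s_3 = InvRound(s_2, k_2) = 0x2A
s_4 = InvRound(s_3, k_1) = 0x98
s_5 = InvRound(s_4, k_0) = 0x33

0x33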